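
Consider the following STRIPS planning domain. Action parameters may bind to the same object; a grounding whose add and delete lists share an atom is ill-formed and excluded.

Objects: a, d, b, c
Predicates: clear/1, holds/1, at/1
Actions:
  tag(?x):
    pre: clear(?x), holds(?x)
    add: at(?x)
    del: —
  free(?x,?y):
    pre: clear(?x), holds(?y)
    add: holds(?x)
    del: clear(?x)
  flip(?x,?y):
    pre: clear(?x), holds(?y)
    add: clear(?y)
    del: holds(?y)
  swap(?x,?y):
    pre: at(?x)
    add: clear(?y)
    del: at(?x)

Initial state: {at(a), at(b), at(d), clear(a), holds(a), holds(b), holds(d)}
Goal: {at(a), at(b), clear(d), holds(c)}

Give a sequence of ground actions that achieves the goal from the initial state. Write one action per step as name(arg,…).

1. flip(a,d)  →  {at(a), at(b), at(d), clear(a), clear(d), holds(a), holds(b)}
2. swap(d,c)  →  {at(a), at(b), clear(a), clear(c), clear(d), holds(a), holds(b)}
3. free(c,a)  →  {at(a), at(b), clear(a), clear(d), holds(a), holds(b), holds(c)}

flip(a,d); swap(d,c); free(c,a)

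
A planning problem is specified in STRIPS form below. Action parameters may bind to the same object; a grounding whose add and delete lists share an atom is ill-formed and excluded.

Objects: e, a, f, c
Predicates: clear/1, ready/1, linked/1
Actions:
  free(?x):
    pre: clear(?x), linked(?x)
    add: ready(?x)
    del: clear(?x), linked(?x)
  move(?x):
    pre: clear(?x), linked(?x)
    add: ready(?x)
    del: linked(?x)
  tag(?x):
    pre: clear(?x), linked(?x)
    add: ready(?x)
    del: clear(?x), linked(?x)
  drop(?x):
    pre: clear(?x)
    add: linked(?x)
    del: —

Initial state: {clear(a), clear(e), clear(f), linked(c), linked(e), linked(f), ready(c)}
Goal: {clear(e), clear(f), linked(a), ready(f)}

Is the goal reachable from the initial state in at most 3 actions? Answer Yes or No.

1. move(f)  →  {clear(a), clear(e), clear(f), linked(c), linked(e), ready(c), ready(f)}
2. drop(a)  →  {clear(a), clear(e), clear(f), linked(a), linked(c), linked(e), ready(c), ready(f)}
optimal plan length = 2; 2 ≤ 3

Yes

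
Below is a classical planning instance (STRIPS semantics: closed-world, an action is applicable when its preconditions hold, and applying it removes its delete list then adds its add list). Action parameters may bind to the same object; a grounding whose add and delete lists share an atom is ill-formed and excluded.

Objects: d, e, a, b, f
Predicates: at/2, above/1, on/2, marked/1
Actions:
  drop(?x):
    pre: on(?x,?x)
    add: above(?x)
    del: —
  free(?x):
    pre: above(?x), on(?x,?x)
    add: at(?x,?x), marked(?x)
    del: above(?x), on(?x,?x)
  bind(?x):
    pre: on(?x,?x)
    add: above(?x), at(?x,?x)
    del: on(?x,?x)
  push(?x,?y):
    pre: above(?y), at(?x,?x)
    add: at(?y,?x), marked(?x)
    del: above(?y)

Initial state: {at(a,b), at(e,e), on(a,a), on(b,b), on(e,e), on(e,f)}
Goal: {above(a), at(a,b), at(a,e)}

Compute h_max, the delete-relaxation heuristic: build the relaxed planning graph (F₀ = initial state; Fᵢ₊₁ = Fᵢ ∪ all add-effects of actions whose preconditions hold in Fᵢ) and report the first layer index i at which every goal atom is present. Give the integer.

2

F0 = init (6 atoms)
F1 = F0 ∪ {above(a), above(b), above(e), at(a,a), at(b,b)}  (11 atoms)
F2 = F1 ∪ {at(a,e), at(b,a), at(b,e), at(e,a), at(e,b), marked(a), marked(b), marked(e)}  (19 atoms)
goal ⊆ F2  ⇒  h_max = 2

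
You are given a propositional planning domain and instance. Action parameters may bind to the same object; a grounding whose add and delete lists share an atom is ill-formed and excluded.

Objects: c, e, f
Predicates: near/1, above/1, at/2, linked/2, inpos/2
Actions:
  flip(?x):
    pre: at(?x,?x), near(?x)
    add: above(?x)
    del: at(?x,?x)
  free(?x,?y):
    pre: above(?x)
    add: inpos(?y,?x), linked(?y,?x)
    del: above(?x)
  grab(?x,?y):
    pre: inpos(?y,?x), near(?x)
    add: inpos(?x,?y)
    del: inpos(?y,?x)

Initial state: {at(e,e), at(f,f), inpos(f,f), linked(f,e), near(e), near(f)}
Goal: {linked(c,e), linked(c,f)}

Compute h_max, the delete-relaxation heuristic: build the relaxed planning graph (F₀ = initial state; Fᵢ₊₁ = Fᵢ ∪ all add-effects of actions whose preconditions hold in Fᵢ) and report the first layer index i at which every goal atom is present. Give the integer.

F0 = init (6 atoms)
F1 = F0 ∪ {above(e), above(f)}  (8 atoms)
F2 = F1 ∪ {inpos(c,e), inpos(c,f), inpos(e,e), inpos(e,f), inpos(f,e), linked(c,e), linked(c,f), linked(e,e), linked(e,f), linked(f,f)}  (18 atoms)
goal ⊆ F2  ⇒  h_max = 2

2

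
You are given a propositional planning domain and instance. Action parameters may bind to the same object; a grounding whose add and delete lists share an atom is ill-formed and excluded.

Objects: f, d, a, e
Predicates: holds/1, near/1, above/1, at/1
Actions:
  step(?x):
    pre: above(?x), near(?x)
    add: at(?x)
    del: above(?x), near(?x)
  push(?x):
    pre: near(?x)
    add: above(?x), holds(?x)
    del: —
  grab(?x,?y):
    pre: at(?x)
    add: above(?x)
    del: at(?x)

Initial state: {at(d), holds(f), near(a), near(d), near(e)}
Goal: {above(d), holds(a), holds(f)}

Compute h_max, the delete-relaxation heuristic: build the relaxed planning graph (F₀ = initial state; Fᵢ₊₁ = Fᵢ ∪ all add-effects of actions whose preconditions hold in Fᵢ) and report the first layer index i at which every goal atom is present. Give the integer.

F0 = init (5 atoms)
F1 = F0 ∪ {above(a), above(d), above(e), holds(a), holds(d), holds(e)}  (11 atoms)
goal ⊆ F1  ⇒  h_max = 1

1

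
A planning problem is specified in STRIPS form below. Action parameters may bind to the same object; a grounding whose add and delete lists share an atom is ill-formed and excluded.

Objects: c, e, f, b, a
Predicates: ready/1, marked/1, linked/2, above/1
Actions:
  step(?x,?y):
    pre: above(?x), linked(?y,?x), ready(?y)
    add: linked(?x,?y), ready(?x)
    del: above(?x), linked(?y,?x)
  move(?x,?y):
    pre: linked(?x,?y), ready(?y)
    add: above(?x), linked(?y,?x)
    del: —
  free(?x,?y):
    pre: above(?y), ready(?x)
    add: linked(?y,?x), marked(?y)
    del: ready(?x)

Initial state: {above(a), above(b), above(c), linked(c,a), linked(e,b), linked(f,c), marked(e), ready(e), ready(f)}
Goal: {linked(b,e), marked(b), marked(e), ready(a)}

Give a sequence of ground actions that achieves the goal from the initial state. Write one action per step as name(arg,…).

step(c,f); step(a,c); free(e,b)

1. step(c,f)  →  {above(a), above(b), linked(c,a), linked(c,f), linked(e,b), marked(e), ready(c), ready(e), ready(f)}
2. step(a,c)  →  {above(b), linked(a,c), linked(c,f), linked(e,b), marked(e), ready(a), ready(c), ready(e), ready(f)}
3. free(e,b)  →  {above(b), linked(a,c), linked(b,e), linked(c,f), linked(e,b), marked(b), marked(e), ready(a), ready(c), ready(f)}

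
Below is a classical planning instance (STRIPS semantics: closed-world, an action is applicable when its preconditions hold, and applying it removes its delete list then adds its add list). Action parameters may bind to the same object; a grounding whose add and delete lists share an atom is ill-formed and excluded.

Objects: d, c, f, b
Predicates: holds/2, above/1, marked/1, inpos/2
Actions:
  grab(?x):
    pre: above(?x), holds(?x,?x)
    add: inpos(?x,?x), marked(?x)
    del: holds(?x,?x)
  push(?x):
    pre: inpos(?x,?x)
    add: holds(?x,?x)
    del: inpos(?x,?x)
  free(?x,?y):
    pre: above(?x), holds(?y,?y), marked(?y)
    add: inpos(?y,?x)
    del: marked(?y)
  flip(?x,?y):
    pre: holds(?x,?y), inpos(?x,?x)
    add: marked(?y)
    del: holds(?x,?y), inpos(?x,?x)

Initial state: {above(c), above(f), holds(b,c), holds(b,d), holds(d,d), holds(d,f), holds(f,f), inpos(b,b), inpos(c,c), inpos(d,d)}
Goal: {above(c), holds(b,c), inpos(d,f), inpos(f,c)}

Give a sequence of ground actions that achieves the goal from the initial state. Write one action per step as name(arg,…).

1. flip(d,f)  →  {above(c), above(f), holds(b,c), holds(b,d), holds(d,d), holds(f,f), inpos(b,b), inpos(c,c), marked(f)}
2. free(c,f)  →  {above(c), above(f), holds(b,c), holds(b,d), holds(d,d), holds(f,f), inpos(b,b), inpos(c,c), inpos(f,c)}
3. flip(b,d)  →  {above(c), above(f), holds(b,c), holds(d,d), holds(f,f), inpos(c,c), inpos(f,c), marked(d)}
4. free(f,d)  →  {above(c), above(f), holds(b,c), holds(d,d), holds(f,f), inpos(c,c), inpos(d,f), inpos(f,c)}

flip(d,f); free(c,f); flip(b,d); free(f,d)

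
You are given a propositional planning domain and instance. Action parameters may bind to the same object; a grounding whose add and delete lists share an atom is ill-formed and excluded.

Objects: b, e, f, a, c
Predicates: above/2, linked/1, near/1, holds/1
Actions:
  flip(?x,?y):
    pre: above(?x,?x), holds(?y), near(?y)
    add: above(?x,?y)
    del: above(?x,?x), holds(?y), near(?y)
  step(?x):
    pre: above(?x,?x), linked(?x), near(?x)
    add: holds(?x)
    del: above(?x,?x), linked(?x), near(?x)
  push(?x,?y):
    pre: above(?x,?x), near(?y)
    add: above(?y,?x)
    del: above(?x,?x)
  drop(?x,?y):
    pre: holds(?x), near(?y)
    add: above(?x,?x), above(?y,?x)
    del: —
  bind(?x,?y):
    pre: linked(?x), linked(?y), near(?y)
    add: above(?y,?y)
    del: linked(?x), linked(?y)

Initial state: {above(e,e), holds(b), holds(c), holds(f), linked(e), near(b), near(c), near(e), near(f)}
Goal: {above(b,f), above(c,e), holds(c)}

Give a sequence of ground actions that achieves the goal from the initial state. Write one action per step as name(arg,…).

push(e,c); drop(f,b)

1. push(e,c)  →  {above(c,e), holds(b), holds(c), holds(f), linked(e), near(b), near(c), near(e), near(f)}
2. drop(f,b)  →  {above(b,f), above(c,e), above(f,f), holds(b), holds(c), holds(f), linked(e), near(b), near(c), near(e), near(f)}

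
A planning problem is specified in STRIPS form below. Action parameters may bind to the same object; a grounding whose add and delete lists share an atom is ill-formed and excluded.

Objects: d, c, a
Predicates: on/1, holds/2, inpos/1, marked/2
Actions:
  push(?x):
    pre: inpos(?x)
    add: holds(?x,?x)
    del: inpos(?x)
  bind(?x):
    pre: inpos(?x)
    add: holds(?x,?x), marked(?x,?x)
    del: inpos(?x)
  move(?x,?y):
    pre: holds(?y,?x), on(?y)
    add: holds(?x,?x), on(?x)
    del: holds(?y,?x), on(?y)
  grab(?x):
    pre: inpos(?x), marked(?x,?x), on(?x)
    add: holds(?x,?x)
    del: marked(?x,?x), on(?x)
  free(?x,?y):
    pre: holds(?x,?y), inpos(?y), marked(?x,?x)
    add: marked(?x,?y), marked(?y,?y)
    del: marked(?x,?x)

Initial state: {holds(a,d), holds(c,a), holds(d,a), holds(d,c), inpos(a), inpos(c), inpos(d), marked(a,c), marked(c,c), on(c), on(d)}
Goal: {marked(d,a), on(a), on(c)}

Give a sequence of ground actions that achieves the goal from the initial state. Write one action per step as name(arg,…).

bind(d); free(d,a); move(a,d)

1. bind(d)  →  {holds(a,d), holds(c,a), holds(d,a), holds(d,c), holds(d,d), inpos(a), inpos(c), marked(a,c), marked(c,c), marked(d,d), on(c), on(d)}
2. free(d,a)  →  {holds(a,d), holds(c,a), holds(d,a), holds(d,c), holds(d,d), inpos(a), inpos(c), marked(a,a), marked(a,c), marked(c,c), marked(d,a), on(c), on(d)}
3. move(a,d)  →  {holds(a,a), holds(a,d), holds(c,a), holds(d,c), holds(d,d), inpos(a), inpos(c), marked(a,a), marked(a,c), marked(c,c), marked(d,a), on(a), on(c)}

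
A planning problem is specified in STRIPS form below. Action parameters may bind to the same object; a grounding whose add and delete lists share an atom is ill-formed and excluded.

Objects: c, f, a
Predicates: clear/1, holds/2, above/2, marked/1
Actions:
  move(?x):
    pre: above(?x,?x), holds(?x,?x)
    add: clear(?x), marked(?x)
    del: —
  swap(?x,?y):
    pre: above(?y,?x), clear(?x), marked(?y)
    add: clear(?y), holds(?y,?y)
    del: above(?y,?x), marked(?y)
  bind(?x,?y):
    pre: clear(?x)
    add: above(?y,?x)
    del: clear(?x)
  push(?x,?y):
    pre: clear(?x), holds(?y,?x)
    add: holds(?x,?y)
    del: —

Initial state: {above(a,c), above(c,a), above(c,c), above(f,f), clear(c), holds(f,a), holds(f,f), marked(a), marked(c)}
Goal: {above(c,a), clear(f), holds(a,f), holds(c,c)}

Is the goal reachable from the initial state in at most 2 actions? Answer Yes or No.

1. move(f)  →  {above(a,c), above(c,a), above(c,c), above(f,f), clear(c), clear(f), holds(f,a), holds(f,f), marked(a), marked(c), marked(f)}
2. swap(c,c)  →  {above(a,c), above(c,a), above(f,f), clear(c), clear(f), holds(c,c), holds(f,a), holds(f,f), marked(a), marked(f)}
3. swap(c,a)  →  {above(c,a), above(f,f), clear(a), clear(c), clear(f), holds(a,a), holds(c,c), holds(f,a), holds(f,f), marked(f)}
4. push(a,f)  →  {above(c,a), above(f,f), clear(a), clear(c), clear(f), holds(a,a), holds(a,f), holds(c,c), holds(f,a), holds(f,f), marked(f)}
optimal plan length = 4; 4 > 2

No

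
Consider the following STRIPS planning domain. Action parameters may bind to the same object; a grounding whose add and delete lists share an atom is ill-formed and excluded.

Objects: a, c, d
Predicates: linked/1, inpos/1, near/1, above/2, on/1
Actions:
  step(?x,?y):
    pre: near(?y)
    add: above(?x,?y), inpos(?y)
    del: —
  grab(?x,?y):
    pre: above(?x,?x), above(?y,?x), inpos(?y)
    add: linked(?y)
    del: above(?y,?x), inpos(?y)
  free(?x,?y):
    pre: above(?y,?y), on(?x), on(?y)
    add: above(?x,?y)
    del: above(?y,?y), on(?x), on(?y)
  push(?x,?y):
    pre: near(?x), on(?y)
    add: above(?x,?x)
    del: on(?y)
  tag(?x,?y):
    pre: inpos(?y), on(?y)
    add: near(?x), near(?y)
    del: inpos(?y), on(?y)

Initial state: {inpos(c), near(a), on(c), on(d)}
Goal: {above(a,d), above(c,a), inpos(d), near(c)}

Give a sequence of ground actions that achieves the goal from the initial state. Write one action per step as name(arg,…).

1. step(c,a)  →  {above(c,a), inpos(a), inpos(c), near(a), on(c), on(d)}
2. tag(d,c)  →  {above(c,a), inpos(a), near(a), near(c), near(d), on(d)}
3. step(a,d)  →  {above(a,d), above(c,a), inpos(a), inpos(d), near(a), near(c), near(d), on(d)}

step(c,a); tag(d,c); step(a,d)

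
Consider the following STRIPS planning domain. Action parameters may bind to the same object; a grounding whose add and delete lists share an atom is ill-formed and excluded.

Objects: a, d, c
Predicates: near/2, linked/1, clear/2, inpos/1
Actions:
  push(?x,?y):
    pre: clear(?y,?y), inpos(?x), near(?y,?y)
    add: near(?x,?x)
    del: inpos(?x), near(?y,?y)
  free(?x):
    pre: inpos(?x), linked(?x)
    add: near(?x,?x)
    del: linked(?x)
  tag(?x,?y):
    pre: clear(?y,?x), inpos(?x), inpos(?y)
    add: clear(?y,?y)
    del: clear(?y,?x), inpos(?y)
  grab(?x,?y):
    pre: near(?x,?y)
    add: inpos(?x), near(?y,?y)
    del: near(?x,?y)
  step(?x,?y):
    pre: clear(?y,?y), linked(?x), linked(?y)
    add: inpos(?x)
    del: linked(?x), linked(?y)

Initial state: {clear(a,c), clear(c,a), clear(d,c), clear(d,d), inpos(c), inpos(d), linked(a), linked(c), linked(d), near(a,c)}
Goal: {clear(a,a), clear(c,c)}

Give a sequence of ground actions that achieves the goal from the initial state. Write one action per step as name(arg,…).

1. grab(a,c)  →  {clear(a,c), clear(c,a), clear(d,c), clear(d,d), inpos(a), inpos(c), inpos(d), linked(a), linked(c), linked(d), near(c,c)}
2. tag(a,c)  →  {clear(a,c), clear(c,c), clear(d,c), clear(d,d), inpos(a), inpos(d), linked(a), linked(c), linked(d), near(c,c)}
3. step(c,d)  →  {clear(a,c), clear(c,c), clear(d,c), clear(d,d), inpos(a), inpos(c), inpos(d), linked(a), near(c,c)}
4. tag(c,a)  →  {clear(a,a), clear(c,c), clear(d,c), clear(d,d), inpos(c), inpos(d), linked(a), near(c,c)}

grab(a,c); tag(a,c); step(c,d); tag(c,a)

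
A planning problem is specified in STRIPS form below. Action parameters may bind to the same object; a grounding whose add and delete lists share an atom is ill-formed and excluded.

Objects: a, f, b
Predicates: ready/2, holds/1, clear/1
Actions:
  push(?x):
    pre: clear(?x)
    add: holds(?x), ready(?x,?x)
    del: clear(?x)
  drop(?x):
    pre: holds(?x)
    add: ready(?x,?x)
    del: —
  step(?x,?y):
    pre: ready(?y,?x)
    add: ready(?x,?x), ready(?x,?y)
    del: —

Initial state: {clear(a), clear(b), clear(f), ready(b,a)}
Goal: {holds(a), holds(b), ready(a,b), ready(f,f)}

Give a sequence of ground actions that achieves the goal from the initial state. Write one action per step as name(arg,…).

1. push(a)  →  {clear(b), clear(f), holds(a), ready(a,a), ready(b,a)}
2. push(f)  →  {clear(b), holds(a), holds(f), ready(a,a), ready(b,a), ready(f,f)}
3. push(b)  →  {holds(a), holds(b), holds(f), ready(a,a), ready(b,a), ready(b,b), ready(f,f)}
4. step(a,b)  →  {holds(a), holds(b), holds(f), ready(a,a), ready(a,b), ready(b,a), ready(b,b), ready(f,f)}

push(a); push(f); push(b); step(a,b)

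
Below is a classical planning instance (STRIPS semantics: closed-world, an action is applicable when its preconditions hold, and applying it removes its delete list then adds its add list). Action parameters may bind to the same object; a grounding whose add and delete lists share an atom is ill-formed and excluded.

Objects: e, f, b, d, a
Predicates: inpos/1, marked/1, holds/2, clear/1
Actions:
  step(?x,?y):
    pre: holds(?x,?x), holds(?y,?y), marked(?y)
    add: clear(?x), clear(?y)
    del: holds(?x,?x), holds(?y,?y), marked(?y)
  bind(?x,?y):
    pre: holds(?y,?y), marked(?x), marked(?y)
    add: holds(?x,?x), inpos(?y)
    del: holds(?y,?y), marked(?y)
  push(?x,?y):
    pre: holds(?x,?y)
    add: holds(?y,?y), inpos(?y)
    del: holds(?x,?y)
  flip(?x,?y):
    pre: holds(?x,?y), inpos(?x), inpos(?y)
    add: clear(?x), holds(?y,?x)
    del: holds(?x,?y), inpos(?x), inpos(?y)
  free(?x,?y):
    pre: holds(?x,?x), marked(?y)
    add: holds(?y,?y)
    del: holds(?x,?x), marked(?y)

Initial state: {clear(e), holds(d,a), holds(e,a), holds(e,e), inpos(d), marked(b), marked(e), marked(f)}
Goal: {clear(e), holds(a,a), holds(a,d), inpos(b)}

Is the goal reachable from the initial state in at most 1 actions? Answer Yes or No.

No

1. bind(b,e)  →  {clear(e), holds(b,b), holds(d,a), holds(e,a), inpos(d), inpos(e), marked(b), marked(f)}
2. bind(f,b)  →  {clear(e), holds(d,a), holds(e,a), holds(f,f), inpos(b), inpos(d), inpos(e), marked(f)}
3. push(e,a)  →  {clear(e), holds(a,a), holds(d,a), holds(f,f), inpos(a), inpos(b), inpos(d), inpos(e), marked(f)}
4. flip(d,a)  →  {clear(d), clear(e), holds(a,a), holds(a,d), holds(f,f), inpos(b), inpos(e), marked(f)}
optimal plan length = 4; 4 > 1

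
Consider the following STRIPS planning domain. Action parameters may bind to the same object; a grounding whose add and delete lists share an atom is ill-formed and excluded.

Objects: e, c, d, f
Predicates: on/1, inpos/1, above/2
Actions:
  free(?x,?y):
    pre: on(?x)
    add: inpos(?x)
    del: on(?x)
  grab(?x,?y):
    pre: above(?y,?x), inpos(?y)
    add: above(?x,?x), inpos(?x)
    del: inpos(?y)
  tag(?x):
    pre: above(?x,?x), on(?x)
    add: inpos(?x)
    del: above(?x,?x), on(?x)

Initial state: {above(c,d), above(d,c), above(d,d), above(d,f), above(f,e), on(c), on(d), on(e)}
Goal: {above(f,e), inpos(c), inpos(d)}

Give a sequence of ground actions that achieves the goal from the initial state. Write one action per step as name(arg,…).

1. free(c,e)  →  {above(c,d), above(d,c), above(d,d), above(d,f), above(f,e), inpos(c), on(d), on(e)}
2. free(d,e)  →  {above(c,d), above(d,c), above(d,d), above(d,f), above(f,e), inpos(c), inpos(d), on(e)}

free(c,e); free(d,e)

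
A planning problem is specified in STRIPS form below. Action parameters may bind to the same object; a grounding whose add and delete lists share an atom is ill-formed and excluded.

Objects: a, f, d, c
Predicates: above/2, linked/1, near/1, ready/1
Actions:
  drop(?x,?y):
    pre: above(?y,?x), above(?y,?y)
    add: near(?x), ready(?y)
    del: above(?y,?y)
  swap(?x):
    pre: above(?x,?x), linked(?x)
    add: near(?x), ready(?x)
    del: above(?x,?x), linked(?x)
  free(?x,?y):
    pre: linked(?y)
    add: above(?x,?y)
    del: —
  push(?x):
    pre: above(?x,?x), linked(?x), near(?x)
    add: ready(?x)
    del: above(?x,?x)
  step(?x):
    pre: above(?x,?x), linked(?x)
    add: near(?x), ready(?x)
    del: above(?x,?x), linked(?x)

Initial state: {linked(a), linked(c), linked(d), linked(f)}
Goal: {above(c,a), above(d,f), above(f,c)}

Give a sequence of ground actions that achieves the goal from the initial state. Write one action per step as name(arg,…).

free(f,c); free(d,f); free(c,a)

1. free(f,c)  →  {above(f,c), linked(a), linked(c), linked(d), linked(f)}
2. free(d,f)  →  {above(d,f), above(f,c), linked(a), linked(c), linked(d), linked(f)}
3. free(c,a)  →  {above(c,a), above(d,f), above(f,c), linked(a), linked(c), linked(d), linked(f)}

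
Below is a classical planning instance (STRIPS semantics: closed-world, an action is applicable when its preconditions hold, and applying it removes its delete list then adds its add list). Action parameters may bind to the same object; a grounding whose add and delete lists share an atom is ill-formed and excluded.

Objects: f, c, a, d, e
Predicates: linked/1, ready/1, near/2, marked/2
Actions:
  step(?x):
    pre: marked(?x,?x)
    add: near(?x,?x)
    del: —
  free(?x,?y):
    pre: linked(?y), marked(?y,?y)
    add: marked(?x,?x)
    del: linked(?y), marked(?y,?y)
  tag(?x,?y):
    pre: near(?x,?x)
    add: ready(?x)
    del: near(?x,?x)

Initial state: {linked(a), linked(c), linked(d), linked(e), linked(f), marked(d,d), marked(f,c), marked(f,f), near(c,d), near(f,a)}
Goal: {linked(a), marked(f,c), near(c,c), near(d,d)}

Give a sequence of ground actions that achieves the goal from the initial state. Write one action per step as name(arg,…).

1. step(d)  →  {linked(a), linked(c), linked(d), linked(e), linked(f), marked(d,d), marked(f,c), marked(f,f), near(c,d), near(d,d), near(f,a)}
2. free(c,f)  →  {linked(a), linked(c), linked(d), linked(e), marked(c,c), marked(d,d), marked(f,c), near(c,d), near(d,d), near(f,a)}
3. step(c)  →  {linked(a), linked(c), linked(d), linked(e), marked(c,c), marked(d,d), marked(f,c), near(c,c), near(c,d), near(d,d), near(f,a)}

step(d); free(c,f); step(c)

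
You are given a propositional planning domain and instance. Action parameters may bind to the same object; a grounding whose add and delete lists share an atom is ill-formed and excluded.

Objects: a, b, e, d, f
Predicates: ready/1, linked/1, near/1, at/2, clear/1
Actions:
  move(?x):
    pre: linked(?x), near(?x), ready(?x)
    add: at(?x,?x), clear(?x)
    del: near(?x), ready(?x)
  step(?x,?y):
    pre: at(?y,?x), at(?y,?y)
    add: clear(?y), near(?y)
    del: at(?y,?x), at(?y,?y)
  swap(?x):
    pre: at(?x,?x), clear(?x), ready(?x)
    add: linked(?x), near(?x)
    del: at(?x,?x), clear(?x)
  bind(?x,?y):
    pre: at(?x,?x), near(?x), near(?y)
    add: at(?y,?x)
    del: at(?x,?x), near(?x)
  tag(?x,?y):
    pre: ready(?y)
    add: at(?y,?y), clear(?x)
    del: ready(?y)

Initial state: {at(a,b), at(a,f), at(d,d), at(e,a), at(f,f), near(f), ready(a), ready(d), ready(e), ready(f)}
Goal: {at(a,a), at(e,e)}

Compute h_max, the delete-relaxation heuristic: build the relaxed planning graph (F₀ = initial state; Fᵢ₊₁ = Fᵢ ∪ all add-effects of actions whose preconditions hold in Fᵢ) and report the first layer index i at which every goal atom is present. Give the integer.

F0 = init (10 atoms)
F1 = F0 ∪ {at(a,a), at(e,e), clear(a), clear(b), clear(d), clear(e), clear(f), near(d)}  (18 atoms)
goal ⊆ F1  ⇒  h_max = 1

1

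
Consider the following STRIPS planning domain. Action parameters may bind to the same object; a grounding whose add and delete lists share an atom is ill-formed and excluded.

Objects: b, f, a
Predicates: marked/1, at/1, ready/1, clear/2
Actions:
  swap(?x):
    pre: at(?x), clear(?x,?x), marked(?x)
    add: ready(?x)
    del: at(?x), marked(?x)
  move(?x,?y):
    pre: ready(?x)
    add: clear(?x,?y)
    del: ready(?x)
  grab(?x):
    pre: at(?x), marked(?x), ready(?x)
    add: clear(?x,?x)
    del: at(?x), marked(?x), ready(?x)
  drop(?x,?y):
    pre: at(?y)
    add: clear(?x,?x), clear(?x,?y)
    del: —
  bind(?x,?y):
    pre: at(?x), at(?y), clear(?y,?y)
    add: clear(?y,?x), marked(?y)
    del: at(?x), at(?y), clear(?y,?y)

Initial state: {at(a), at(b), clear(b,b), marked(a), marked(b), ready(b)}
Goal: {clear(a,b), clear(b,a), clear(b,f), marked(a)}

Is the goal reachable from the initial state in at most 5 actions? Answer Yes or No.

Yes

1. move(b,f)  →  {at(a), at(b), clear(b,b), clear(b,f), marked(a), marked(b)}
2. drop(b,a)  →  {at(a), at(b), clear(b,a), clear(b,b), clear(b,f), marked(a), marked(b)}
3. drop(a,b)  →  {at(a), at(b), clear(a,a), clear(a,b), clear(b,a), clear(b,b), clear(b,f), marked(a), marked(b)}
optimal plan length = 3; 3 ≤ 5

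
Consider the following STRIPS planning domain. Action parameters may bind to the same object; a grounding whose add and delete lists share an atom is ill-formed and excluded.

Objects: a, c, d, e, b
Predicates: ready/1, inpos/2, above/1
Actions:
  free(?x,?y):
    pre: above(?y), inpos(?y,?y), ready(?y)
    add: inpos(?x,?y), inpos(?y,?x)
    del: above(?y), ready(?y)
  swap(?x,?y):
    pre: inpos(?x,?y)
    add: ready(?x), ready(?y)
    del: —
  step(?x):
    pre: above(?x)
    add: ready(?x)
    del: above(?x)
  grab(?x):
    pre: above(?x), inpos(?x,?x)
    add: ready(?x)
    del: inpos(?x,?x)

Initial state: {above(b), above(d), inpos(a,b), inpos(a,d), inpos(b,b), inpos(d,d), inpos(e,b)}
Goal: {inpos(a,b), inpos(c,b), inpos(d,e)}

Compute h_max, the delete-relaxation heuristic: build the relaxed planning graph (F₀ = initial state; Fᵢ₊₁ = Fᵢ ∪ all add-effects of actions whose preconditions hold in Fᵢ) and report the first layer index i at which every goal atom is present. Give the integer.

F0 = init (7 atoms)
F1 = F0 ∪ {ready(a), ready(b), ready(d), ready(e)}  (11 atoms)
F2 = F1 ∪ {inpos(b,a), inpos(b,c), inpos(b,d), inpos(b,e), inpos(c,b), inpos(c,d), inpos(d,a), inpos(d,b), inpos(d,c), inpos(d,e), inpos(e,d)}  (22 atoms)
goal ⊆ F2  ⇒  h_max = 2

2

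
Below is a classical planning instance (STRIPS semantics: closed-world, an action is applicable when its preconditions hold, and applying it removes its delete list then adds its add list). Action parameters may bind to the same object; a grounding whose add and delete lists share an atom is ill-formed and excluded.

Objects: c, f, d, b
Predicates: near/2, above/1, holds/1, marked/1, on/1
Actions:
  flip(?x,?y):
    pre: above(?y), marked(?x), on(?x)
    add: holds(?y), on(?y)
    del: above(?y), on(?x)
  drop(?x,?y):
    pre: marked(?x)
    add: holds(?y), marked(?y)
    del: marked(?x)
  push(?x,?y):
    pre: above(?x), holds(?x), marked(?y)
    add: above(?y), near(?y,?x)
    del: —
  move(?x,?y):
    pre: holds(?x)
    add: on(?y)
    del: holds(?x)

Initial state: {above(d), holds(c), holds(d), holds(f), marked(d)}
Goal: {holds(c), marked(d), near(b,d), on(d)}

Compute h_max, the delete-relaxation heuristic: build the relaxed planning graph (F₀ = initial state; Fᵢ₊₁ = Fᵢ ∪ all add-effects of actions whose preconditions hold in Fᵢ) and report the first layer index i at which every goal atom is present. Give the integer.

F0 = init (5 atoms)
F1 = F0 ∪ {holds(b), marked(b), marked(c), marked(f), near(d,d), on(b), on(c), on(d), on(f)}  (14 atoms)
F2 = F1 ∪ {above(b), above(c), above(f), near(b,d), near(c,d), near(f,d)}  (20 atoms)
goal ⊆ F2  ⇒  h_max = 2

2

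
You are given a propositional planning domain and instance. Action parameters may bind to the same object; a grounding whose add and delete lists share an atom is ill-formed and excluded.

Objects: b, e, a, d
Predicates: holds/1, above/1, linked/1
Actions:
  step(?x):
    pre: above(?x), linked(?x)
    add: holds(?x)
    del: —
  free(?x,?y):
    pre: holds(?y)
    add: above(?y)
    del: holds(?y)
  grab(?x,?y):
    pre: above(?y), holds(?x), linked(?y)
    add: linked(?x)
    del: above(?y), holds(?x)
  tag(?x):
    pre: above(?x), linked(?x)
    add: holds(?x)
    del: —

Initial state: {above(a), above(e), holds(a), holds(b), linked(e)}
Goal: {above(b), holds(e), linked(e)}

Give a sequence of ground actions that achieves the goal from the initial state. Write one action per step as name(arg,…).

step(e); free(b,b)

1. step(e)  →  {above(a), above(e), holds(a), holds(b), holds(e), linked(e)}
2. free(b,b)  →  {above(a), above(b), above(e), holds(a), holds(e), linked(e)}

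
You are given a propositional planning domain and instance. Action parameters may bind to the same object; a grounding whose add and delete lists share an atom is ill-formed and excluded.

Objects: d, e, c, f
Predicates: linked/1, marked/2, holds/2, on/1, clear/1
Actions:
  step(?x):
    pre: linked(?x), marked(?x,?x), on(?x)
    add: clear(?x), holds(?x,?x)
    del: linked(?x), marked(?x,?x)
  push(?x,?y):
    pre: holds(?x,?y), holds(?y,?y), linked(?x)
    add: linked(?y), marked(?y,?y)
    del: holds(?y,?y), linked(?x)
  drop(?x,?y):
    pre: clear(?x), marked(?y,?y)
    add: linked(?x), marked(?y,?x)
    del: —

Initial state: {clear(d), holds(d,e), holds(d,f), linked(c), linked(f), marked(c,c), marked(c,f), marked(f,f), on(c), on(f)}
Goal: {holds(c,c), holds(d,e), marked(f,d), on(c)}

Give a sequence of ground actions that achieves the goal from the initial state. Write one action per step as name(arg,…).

1. step(c)  →  {clear(c), clear(d), holds(c,c), holds(d,e), holds(d,f), linked(f), marked(c,f), marked(f,f), on(c), on(f)}
2. drop(d,f)  →  {clear(c), clear(d), holds(c,c), holds(d,e), holds(d,f), linked(d), linked(f), marked(c,f), marked(f,d), marked(f,f), on(c), on(f)}

step(c); drop(d,f)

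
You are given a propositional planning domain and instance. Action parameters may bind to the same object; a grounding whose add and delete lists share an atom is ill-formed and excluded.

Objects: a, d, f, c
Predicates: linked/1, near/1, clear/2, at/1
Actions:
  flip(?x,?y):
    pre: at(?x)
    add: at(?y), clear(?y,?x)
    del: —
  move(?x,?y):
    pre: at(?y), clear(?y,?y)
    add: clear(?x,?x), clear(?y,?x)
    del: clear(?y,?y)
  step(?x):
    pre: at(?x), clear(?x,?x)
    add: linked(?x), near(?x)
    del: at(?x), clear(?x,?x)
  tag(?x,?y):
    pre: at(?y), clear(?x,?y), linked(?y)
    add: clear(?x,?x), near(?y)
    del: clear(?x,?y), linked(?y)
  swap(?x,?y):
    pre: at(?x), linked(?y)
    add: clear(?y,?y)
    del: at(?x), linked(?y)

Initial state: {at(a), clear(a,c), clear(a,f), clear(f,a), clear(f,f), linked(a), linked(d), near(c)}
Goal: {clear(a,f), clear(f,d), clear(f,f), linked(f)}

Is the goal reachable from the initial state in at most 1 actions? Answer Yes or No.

1. flip(a,d)  →  {at(a), at(d), clear(a,c), clear(a,f), clear(d,a), clear(f,a), clear(f,f), linked(a), linked(d), near(c)}
2. flip(d,f)  →  {at(a), at(d), at(f), clear(a,c), clear(a,f), clear(d,a), clear(f,a), clear(f,d), clear(f,f), linked(a), linked(d), near(c)}
3. step(f)  →  {at(a), at(d), clear(a,c), clear(a,f), clear(d,a), clear(f,a), clear(f,d), linked(a), linked(d), linked(f), near(c), near(f)}
4. tag(f,a)  →  {at(a), at(d), clear(a,c), clear(a,f), clear(d,a), clear(f,d), clear(f,f), linked(d), linked(f), near(a), near(c), near(f)}
optimal plan length = 4; 4 > 1

No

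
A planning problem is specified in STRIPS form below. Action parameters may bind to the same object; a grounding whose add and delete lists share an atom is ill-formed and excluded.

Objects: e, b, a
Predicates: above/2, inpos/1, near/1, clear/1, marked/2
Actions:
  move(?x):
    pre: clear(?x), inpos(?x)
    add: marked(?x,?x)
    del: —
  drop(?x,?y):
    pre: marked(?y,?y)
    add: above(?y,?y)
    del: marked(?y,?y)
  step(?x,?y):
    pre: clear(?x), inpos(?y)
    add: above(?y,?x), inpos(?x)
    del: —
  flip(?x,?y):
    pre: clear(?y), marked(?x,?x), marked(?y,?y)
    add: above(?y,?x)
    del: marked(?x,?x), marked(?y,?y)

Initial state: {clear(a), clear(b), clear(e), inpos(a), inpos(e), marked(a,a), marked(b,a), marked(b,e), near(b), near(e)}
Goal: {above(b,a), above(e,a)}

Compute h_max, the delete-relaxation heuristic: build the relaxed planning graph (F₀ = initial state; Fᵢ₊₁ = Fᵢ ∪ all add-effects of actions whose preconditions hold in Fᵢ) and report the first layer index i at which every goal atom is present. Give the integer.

2

F0 = init (10 atoms)
F1 = F0 ∪ {above(a,a), above(a,b), above(a,e), above(e,a), above(e,b), above(e,e), inpos(b), marked(e,e)}  (18 atoms)
F2 = F1 ∪ {above(b,a), above(b,b), above(b,e), marked(b,b)}  (22 atoms)
goal ⊆ F2  ⇒  h_max = 2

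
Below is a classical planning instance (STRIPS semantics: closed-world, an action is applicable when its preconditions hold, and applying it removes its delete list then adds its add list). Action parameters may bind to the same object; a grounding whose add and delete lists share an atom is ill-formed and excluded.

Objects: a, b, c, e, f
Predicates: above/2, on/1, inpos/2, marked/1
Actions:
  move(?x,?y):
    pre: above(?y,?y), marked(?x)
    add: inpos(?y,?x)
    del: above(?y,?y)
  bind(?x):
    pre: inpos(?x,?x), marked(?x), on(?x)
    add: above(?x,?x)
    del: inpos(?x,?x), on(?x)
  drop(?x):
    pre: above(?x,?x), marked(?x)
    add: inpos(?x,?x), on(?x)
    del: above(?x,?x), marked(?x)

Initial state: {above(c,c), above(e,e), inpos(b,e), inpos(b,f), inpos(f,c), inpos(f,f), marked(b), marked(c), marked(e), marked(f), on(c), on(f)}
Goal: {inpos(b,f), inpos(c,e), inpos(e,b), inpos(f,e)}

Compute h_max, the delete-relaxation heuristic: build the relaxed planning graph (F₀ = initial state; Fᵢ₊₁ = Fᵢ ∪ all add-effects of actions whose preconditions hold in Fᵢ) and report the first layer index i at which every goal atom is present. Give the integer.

2

F0 = init (12 atoms)
F1 = F0 ∪ {above(f,f), inpos(c,b), inpos(c,c), inpos(c,e), inpos(c,f), inpos(e,b), inpos(e,c), inpos(e,e), inpos(e,f), on(e)}  (22 atoms)
F2 = F1 ∪ {inpos(f,b), inpos(f,e)}  (24 atoms)
goal ⊆ F2  ⇒  h_max = 2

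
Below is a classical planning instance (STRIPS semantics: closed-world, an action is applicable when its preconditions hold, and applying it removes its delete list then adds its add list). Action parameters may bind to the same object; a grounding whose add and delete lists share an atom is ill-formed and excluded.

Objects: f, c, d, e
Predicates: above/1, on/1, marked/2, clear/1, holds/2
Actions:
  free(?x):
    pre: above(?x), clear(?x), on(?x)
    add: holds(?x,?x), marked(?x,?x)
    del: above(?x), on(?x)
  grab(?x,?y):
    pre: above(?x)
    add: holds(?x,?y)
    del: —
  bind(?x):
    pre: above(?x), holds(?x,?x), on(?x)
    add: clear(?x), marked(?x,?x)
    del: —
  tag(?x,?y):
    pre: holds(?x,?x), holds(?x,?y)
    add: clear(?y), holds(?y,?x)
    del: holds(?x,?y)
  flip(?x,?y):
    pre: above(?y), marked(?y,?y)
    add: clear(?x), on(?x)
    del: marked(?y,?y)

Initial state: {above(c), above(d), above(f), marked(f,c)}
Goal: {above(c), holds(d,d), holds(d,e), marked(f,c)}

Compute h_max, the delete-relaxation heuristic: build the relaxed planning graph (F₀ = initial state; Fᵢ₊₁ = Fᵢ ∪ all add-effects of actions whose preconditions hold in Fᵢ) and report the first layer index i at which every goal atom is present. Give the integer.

F0 = init (4 atoms)
F1 = F0 ∪ {holds(c,c), holds(c,d), holds(c,e), holds(c,f), holds(d,c), holds(d,d), holds(d,e), holds(d,f), holds(f,c), holds(f,d), holds(f,e), holds(f,f)}  (16 atoms)
goal ⊆ F1  ⇒  h_max = 1

1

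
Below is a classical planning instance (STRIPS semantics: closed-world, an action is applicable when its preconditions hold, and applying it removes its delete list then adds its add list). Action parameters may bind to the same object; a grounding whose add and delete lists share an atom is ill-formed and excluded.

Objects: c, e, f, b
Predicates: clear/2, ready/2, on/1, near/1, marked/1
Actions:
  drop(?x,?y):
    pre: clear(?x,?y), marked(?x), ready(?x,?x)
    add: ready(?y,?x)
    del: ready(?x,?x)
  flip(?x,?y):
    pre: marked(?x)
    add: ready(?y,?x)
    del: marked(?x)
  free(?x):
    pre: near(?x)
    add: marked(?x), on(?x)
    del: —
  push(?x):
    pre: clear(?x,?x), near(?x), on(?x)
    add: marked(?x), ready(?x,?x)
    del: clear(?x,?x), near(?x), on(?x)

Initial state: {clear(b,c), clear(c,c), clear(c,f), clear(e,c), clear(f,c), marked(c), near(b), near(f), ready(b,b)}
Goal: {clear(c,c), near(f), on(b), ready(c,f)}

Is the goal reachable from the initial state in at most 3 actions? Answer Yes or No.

1. free(f)  →  {clear(b,c), clear(c,c), clear(c,f), clear(e,c), clear(f,c), marked(c), marked(f), near(b), near(f), on(f), ready(b,b)}
2. flip(f,c)  →  {clear(b,c), clear(c,c), clear(c,f), clear(e,c), clear(f,c), marked(c), near(b), near(f), on(f), ready(b,b), ready(c,f)}
3. free(b)  →  {clear(b,c), clear(c,c), clear(c,f), clear(e,c), clear(f,c), marked(b), marked(c), near(b), near(f), on(b), on(f), ready(b,b), ready(c,f)}
optimal plan length = 3; 3 ≤ 3

Yes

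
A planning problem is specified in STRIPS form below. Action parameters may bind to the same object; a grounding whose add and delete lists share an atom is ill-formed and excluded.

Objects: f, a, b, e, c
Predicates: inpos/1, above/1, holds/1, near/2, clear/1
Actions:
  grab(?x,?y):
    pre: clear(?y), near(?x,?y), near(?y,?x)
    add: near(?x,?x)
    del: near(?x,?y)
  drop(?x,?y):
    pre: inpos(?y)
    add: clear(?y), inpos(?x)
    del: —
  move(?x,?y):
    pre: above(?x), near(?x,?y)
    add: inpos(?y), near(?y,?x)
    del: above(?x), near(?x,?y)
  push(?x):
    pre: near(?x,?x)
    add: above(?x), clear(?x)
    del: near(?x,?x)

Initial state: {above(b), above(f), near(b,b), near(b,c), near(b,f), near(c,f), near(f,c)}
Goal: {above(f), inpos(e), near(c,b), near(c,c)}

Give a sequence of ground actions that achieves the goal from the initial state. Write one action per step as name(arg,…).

1. move(b,c)  →  {above(f), inpos(c), near(b,b), near(b,f), near(c,b), near(c,f), near(f,c)}
2. drop(f,c)  →  {above(f), clear(c), inpos(c), inpos(f), near(b,b), near(b,f), near(c,b), near(c,f), near(f,c)}
3. drop(e,f)  →  {above(f), clear(c), clear(f), inpos(c), inpos(e), inpos(f), near(b,b), near(b,f), near(c,b), near(c,f), near(f,c)}
4. grab(c,f)  →  {above(f), clear(c), clear(f), inpos(c), inpos(e), inpos(f), near(b,b), near(b,f), near(c,b), near(c,c), near(f,c)}

move(b,c); drop(f,c); drop(e,f); grab(c,f)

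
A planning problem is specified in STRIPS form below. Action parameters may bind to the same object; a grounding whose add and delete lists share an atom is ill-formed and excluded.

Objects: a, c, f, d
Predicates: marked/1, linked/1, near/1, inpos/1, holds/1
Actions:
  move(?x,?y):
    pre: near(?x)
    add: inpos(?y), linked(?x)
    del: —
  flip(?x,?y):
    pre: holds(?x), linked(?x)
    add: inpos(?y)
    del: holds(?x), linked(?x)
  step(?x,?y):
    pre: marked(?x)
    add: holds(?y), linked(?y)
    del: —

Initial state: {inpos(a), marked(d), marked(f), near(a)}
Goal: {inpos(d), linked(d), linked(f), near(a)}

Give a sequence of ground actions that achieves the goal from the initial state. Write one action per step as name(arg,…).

1. move(a,d)  →  {inpos(a), inpos(d), linked(a), marked(d), marked(f), near(a)}
2. step(f,f)  →  {holds(f), inpos(a), inpos(d), linked(a), linked(f), marked(d), marked(f), near(a)}
3. step(f,d)  →  {holds(d), holds(f), inpos(a), inpos(d), linked(a), linked(d), linked(f), marked(d), marked(f), near(a)}

move(a,d); step(f,f); step(f,d)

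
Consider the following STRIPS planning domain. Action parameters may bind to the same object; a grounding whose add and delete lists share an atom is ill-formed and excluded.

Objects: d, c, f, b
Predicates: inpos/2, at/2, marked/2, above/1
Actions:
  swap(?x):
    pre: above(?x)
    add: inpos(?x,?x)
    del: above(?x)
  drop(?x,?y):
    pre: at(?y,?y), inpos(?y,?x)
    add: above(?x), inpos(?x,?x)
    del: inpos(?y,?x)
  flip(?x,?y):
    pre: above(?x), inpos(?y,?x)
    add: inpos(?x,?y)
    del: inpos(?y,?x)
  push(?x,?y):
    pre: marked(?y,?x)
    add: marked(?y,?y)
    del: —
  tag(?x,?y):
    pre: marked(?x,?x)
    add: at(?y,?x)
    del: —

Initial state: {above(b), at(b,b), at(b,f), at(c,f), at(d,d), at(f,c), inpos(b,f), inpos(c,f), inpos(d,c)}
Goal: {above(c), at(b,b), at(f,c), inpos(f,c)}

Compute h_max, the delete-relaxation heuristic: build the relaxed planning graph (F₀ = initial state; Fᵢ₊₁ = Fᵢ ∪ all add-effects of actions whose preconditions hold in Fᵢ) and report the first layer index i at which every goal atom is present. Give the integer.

2

F0 = init (9 atoms)
F1 = F0 ∪ {above(c), above(f), inpos(b,b), inpos(c,c), inpos(f,f)}  (14 atoms)
F2 = F1 ∪ {inpos(c,d), inpos(f,b), inpos(f,c)}  (17 atoms)
goal ⊆ F2  ⇒  h_max = 2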